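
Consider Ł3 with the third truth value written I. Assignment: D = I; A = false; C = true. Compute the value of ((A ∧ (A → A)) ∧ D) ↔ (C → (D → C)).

A → A = false → false = true
A ∧ (A → A) = false ∧ true = false
(A ∧ (A → A)) ∧ D = false ∧ I = false
D → C = I → true = true  [min(1, 1−½+1)]
C → (D → C) = true → true = true
((A ∧ (A → A)) ∧ D) ↔ (C → (D → C)) = false ↔ true = false

false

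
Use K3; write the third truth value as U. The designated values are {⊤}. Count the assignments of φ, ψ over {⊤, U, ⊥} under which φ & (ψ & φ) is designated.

1

Designated under: (φ=⊤, ψ=⊤).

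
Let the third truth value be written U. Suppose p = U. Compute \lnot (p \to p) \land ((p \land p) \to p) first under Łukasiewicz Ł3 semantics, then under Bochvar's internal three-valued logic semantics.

false; U

In Łukasiewicz Ł3: p \to p = U \to U = true  [min(1, 1−½+½)]
\lnot (p \to p) = \lnot true = false
p \land p = U \land U = U
(p \land p) \to p = U \to U = true
\lnot (p \to p) \land ((p \land p) \to p) = false \land true = false
In Bochvar's internal three-valued logic: p \to p = U \to U = U
\lnot (p \to p) = \lnot U = U
p \land p = U \land U = U
(p \land p) \to p = U \to U = U
\lnot (p \to p) \land ((p \land p) \to p) = U \land U = U
They differ because Łukasiewicz Ł3 and Bochvar's internal three-valued logic treat U differently under the binary connectives.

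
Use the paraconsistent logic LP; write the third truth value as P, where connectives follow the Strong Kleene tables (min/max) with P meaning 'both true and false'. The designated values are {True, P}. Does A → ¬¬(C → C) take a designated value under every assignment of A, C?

Yes

Every assignment of A, C over {True, P, False} gives a value in {True, P}.
In particular, with A=P, C=P: A → ¬¬(C → C) = P.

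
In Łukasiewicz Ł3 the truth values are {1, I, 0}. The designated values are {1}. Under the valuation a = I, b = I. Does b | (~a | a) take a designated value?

No

~a = ~I = I
~a | a = I | I = I
b | (~a | a) = I | I = I
I ∉ {1}.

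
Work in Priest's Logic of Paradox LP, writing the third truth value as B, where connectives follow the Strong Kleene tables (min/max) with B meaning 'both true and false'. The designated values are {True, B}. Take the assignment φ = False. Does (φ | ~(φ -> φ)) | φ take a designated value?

φ -> φ = False -> False = True
~(φ -> φ) = ~True = False
φ | ~(φ -> φ) = False | False = False
(φ | ~(φ -> φ)) | φ = False | False = False
False ∉ {True, B}.

No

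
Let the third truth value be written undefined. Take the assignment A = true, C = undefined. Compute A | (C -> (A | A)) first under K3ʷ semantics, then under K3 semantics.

undefined; true

In K3ʷ: A | A = true | true = true
C -> (A | A) = undefined -> true = undefined  [any arg is the third value ⇒ result is the third value]
A | (C -> (A | A)) = true | undefined = undefined
In K3: A | A = true | true = true
C -> (A | A) = undefined -> true = true
A | (C -> (A | A)) = true | true = true
They differ because K3ʷ and K3 treat undefined differently under the binary connectives.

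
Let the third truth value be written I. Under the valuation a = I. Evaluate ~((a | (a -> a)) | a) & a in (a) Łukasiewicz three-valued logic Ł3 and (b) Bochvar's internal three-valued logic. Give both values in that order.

In Łukasiewicz three-valued logic Ł3: a -> a = I -> I = true
a | (a -> a) = I | true = true
(a | (a -> a)) | a = true | I = true
~((a | (a -> a)) | a) = ~true = false
~((a | (a -> a)) | a) & a = false & I = false
In Bochvar's internal three-valued logic: a -> a = I -> I = I
a | (a -> a) = I | I = I
(a | (a -> a)) | a = I | I = I
~((a | (a -> a)) | a) = ~I = I
~((a | (a -> a)) | a) & a = I & I = I
They differ because Łukasiewicz three-valued logic Ł3 and Bochvar's internal three-valued logic treat I differently under the binary connectives.

false; I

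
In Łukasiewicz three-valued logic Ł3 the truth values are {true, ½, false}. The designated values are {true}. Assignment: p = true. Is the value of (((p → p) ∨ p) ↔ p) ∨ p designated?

Yes

p → p = true → true = true
(p → p) ∨ p = true ∨ true = true
((p → p) ∨ p) ↔ p = true ↔ true = true
(((p → p) ∨ p) ↔ p) ∨ p = true ∨ true = true
true ∈ {true}.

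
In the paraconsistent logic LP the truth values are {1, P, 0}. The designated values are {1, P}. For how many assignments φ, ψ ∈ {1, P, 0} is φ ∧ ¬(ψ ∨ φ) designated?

2

Designated under: (φ=P, ψ=P); (φ=P, ψ=0).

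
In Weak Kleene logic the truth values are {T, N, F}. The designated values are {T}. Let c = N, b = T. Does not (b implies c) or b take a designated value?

No

b implies c = T implies N = N
not (b implies c) = not N = N
not (b implies c) or b = N or T = N
N ∉ {T}.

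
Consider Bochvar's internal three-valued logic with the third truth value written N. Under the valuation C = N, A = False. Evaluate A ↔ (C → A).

C → A = N → False = N  [any arg is the third value ⇒ result is the third value]
A ↔ (C → A) = False ↔ N = N

N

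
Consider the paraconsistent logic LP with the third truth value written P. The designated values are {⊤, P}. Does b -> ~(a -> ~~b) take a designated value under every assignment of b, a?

No

Countermodel: b=⊤, a=⊤ gives ⊥, which is not designated.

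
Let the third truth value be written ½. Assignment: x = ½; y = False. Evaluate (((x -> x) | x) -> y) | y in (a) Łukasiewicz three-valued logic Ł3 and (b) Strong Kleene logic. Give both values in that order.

False; ½

In Łukasiewicz three-valued logic Ł3: x -> x = ½ -> ½ = True
(x -> x) | x = True | ½ = True
((x -> x) | x) -> y = True -> False = False
(((x -> x) | x) -> y) | y = False | False = False
In Strong Kleene logic: x -> x = ½ -> ½ = ½  [~½ | ½]
(x -> x) | x = ½ | ½ = ½
((x -> x) | x) -> y = ½ -> False = ½
(((x -> x) | x) -> y) | y = ½ | False = ½
They differ because Łukasiewicz three-valued logic Ł3 and Strong Kleene logic treat ½ differently under implication.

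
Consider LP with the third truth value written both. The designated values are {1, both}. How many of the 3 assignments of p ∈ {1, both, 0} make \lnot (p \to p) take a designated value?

1

p=1: 0 ·
p=both: both ✓
p=0: 0 ·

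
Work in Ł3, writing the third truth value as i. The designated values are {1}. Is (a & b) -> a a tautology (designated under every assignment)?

Every assignment of a, b over {1, i, 0} gives a value in {1}.
In particular, with a=i, b=i: (a & b) -> a = 1.

Yes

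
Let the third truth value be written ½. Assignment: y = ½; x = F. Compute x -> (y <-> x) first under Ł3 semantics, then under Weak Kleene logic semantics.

In Ł3: y <-> x = ½ <-> F = ½  [1 − |½−0|]
x -> (y <-> x) = F -> ½ = T
In Weak Kleene logic: y <-> x = ½ <-> F = ½
x -> (y <-> x) = F -> ½ = ½  [any arg is the third value ⇒ result is the third value]
They differ because Ł3 and Weak Kleene logic treat ½ differently under the binary connectives.

T; ½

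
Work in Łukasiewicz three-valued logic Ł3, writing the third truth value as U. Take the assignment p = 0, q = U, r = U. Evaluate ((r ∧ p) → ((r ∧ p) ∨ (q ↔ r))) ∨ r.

r ∧ p = U ∧ 0 = 0
r ∧ p = U ∧ 0 = 0
q ↔ r = U ↔ U = 1
(r ∧ p) ∨ (q ↔ r) = 0 ∨ 1 = 1
(r ∧ p) → ((r ∧ p) ∨ (q ↔ r)) = 0 → 1 = 1
((r ∧ p) → ((r ∧ p) ∨ (q ↔ r))) ∨ r = 1 ∨ U = 1

1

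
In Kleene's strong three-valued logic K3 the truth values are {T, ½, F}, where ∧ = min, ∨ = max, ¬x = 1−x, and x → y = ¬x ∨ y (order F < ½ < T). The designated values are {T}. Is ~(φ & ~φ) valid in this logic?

No

Countermodel: φ=½ gives ½, which is not designated.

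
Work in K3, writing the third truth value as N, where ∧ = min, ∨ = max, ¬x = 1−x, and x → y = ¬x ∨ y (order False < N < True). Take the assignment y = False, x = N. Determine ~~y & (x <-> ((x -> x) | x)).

~y = ~False = True
~~y = ~True = False
x -> x = N -> N = N
(x -> x) | x = N | N = N
x <-> ((x -> x) | x) = N <-> N = N
~~y & (x <-> ((x -> x) | x)) = False & N = False

False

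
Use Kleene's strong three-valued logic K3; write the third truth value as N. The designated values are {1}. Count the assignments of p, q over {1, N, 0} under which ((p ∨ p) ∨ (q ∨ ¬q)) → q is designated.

Designated under: (p=1, q=1); (p=N, q=1); (p=0, q=1).

3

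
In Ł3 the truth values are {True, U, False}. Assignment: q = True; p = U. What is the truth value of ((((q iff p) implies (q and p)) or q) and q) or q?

True

q iff p = True iff U = U
q and p = True and U = U
(q iff p) implies (q and p) = U implies U = True
((q iff p) implies (q and p)) or q = True or True = True
(((q iff p) implies (q and p)) or q) and q = True and True = True
((((q iff p) implies (q and p)) or q) and q) or q = True or True = True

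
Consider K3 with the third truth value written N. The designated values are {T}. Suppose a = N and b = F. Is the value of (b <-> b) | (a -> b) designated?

Yes

b <-> b = F <-> F = T
a -> b = N -> F = N  [~N | F]
(b <-> b) | (a -> b) = T | N = T
T ∈ {T}.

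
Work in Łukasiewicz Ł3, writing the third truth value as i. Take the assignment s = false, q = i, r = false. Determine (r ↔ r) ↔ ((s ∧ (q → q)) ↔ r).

r ↔ r = false ↔ false = true
q → q = i → i = true
s ∧ (q → q) = false ∧ true = false
(s ∧ (q → q)) ↔ r = false ↔ false = true
(r ↔ r) ↔ ((s ∧ (q → q)) ↔ r) = true ↔ true = true

true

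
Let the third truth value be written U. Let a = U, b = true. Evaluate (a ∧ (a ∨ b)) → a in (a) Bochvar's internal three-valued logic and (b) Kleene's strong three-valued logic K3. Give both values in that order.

U; U

In Bochvar's internal three-valued logic: a ∨ b = U ∨ true = U
a ∧ (a ∨ b) = U ∧ U = U
(a ∧ (a ∨ b)) → a = U → U = U
In Kleene's strong three-valued logic K3: a ∨ b = U ∨ true = true
a ∧ (a ∨ b) = U ∧ true = U
(a ∧ (a ∨ b)) → a = U → U = U  [¬U ∨ U]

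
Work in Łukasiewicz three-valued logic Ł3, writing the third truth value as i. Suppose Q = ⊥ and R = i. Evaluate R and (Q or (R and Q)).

⊥

R and Q = i and ⊥ = ⊥
Q or (R and Q) = ⊥ or ⊥ = ⊥
R and (Q or (R and Q)) = i and ⊥ = ⊥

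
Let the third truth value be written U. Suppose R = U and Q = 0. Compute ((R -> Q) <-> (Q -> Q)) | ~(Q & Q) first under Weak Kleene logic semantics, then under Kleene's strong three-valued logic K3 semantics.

In Weak Kleene logic: R -> Q = U -> 0 = U  [any arg is the third value ⇒ result is the third value]
Q -> Q = 0 -> 0 = 1
(R -> Q) <-> (Q -> Q) = U <-> 1 = U
Q & Q = 0 & 0 = 0
~(Q & Q) = ~0 = 1
((R -> Q) <-> (Q -> Q)) | ~(Q & Q) = U | 1 = U
In Kleene's strong three-valued logic K3: R -> Q = U -> 0 = U  [~U | 0]
Q -> Q = 0 -> 0 = 1
(R -> Q) <-> (Q -> Q) = U <-> 1 = U
Q & Q = 0 & 0 = 0
~(Q & Q) = ~0 = 1
((R -> Q) <-> (Q -> Q)) | ~(Q & Q) = U | 1 = 1
They differ because Weak Kleene logic and Kleene's strong three-valued logic K3 treat U differently under the binary connectives.

U; 1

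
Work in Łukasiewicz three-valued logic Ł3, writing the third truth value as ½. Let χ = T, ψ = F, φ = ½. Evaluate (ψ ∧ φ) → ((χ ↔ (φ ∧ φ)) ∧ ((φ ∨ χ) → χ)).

ψ ∧ φ = F ∧ ½ = F
φ ∧ φ = ½ ∧ ½ = ½
χ ↔ (φ ∧ φ) = T ↔ ½ = ½  [1 − |1−½|]
φ ∨ χ = ½ ∨ T = T
(φ ∨ χ) → χ = T → T = T
(χ ↔ (φ ∧ φ)) ∧ ((φ ∨ χ) → χ) = ½ ∧ T = ½
(ψ ∧ φ) → ((χ ↔ (φ ∧ φ)) ∧ ((φ ∨ χ) → χ)) = F → ½ = T

T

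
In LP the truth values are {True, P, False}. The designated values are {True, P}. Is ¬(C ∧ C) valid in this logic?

Countermodel: C=True gives False, which is not designated.

No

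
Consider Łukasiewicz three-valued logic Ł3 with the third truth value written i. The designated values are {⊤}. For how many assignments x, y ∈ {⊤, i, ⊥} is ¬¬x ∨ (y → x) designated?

6

Of the 9 assignments, 6 give a value in {⊤}.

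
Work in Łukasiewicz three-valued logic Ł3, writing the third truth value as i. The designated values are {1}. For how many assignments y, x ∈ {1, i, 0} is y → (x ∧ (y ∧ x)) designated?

Of the 9 assignments, 6 give a value in {1}.

6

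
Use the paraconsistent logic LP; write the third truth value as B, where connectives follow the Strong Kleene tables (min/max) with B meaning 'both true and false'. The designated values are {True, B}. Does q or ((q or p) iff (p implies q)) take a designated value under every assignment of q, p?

No

Countermodel: q=False, p=True gives False, which is not designated.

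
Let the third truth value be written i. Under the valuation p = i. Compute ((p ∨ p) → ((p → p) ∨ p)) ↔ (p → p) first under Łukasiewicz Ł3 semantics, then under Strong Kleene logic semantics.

true; i

In Łukasiewicz Ł3: p ∨ p = i ∨ i = i
p → p = i → i = true
(p → p) ∨ p = true ∨ i = true
(p ∨ p) → ((p → p) ∨ p) = i → true = true
p → p = i → i = true
((p ∨ p) → ((p → p) ∨ p)) ↔ (p → p) = true ↔ true = true
In Strong Kleene logic: p ∨ p = i ∨ i = i
p → p = i → i = i  [¬i ∨ i]
(p → p) ∨ p = i ∨ i = i
(p ∨ p) → ((p → p) ∨ p) = i → i = i
p → p = i → i = i
((p ∨ p) → ((p → p) ∨ p)) ↔ (p → p) = i ↔ i = i
They differ because Łukasiewicz Ł3 and Strong Kleene logic treat i differently under implication.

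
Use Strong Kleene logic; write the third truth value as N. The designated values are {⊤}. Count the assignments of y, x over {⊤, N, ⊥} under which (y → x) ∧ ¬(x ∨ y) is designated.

Designated under: (y=⊥, x=⊥).

1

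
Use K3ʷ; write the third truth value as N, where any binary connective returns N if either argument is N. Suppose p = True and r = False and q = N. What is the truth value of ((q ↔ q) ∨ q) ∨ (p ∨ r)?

N

q ↔ q = N ↔ N = N
(q ↔ q) ∨ q = N ∨ N = N
p ∨ r = True ∨ False = True
((q ↔ q) ∨ q) ∨ (p ∨ r) = N ∨ True = N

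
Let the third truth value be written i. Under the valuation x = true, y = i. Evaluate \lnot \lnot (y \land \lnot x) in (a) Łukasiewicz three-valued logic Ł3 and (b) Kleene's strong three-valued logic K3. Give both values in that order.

false; false

In Łukasiewicz three-valued logic Ł3: \lnot x = \lnot true = false
y \land \lnot x = i \land false = false
\lnot (y \land \lnot x) = \lnot false = true
\lnot \lnot (y \land \lnot x) = \lnot true = false
In Kleene's strong three-valued logic K3: \lnot x = \lnot true = false
y \land \lnot x = i \land false = false
\lnot (y \land \lnot x) = \lnot false = true
\lnot \lnot (y \land \lnot x) = \lnot true = false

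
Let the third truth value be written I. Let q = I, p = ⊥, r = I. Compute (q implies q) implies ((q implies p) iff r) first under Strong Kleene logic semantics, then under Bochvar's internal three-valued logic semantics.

In Strong Kleene logic: q implies q = I implies I = I
q implies p = I implies ⊥ = I
(q implies p) iff r = I iff I = I
(q implies q) implies ((q implies p) iff r) = I implies I = I
In Bochvar's internal three-valued logic: q implies q = I implies I = I
q implies p = I implies ⊥ = I
(q implies p) iff r = I iff I = I
(q implies q) implies ((q implies p) iff r) = I implies I = I

I; I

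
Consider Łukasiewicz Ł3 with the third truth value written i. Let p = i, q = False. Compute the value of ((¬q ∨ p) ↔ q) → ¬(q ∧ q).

¬q = ¬False = True
¬q ∨ p = True ∨ i = True
(¬q ∨ p) ↔ q = True ↔ False = False
q ∧ q = False ∧ False = False
¬(q ∧ q) = ¬False = True
((¬q ∨ p) ↔ q) → ¬(q ∧ q) = False → True = True

True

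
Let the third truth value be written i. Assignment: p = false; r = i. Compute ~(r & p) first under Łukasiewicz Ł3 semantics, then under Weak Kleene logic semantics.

true; i

In Łukasiewicz Ł3: r & p = i & false = false
~(r & p) = ~false = true
In Weak Kleene logic: r & p = i & false = i
~(r & p) = ~i = i
They differ because Łukasiewicz Ł3 and Weak Kleene logic treat i differently under the binary connectives.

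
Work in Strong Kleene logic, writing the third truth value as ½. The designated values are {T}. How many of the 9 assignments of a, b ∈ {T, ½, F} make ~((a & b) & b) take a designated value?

Of the 9 assignments, 5 give a value in {T}.

5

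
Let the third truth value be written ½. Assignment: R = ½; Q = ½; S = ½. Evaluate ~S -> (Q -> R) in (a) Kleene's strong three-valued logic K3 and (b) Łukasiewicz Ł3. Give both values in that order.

In Kleene's strong three-valued logic K3: ~S = ~½ = ½
Q -> R = ½ -> ½ = ½  [~½ | ½]
~S -> (Q -> R) = ½ -> ½ = ½
In Łukasiewicz Ł3: ~S = ~½ = ½
Q -> R = ½ -> ½ = True
~S -> (Q -> R) = ½ -> True = True
They differ because Kleene's strong three-valued logic K3 and Łukasiewicz Ł3 treat ½ differently under implication.

½; True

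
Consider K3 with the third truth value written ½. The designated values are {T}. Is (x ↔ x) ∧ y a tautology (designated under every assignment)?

Countermodel: x=T, y=½ gives ½, which is not designated.

No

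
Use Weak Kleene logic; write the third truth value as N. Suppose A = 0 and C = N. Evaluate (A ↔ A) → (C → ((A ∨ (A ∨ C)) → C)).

N

A ↔ A = 0 ↔ 0 = 1
A ∨ C = 0 ∨ N = N
A ∨ (A ∨ C) = 0 ∨ N = N
(A ∨ (A ∨ C)) → C = N → N = N
C → ((A ∨ (A ∨ C)) → C) = N → N = N
(A ↔ A) → (C → ((A ∨ (A ∨ C)) → C)) = 1 → N = N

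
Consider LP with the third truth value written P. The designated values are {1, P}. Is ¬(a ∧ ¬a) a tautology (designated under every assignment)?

Yes

Every assignment of a over {1, P, 0} gives a value in {1, P}.
In particular, with a=P: ¬(a ∧ ¬a) = P.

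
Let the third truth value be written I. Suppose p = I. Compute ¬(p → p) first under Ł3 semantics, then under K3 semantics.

In Ł3: p → p = I → I = true  [min(1, 1−½+½)]
¬(p → p) = ¬true = false
In K3: p → p = I → I = I  [¬I ∨ I]
¬(p → p) = ¬I = I
They differ because Ł3 and K3 treat I differently under implication.

false; I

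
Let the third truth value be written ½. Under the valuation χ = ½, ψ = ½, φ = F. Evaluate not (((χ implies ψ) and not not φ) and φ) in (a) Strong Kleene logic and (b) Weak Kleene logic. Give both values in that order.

T; ½

In Strong Kleene logic: χ implies ψ = ½ implies ½ = ½  [not ½ or ½]
not φ = not F = T
not not φ = not T = F
(χ implies ψ) and not not φ = ½ and F = F
((χ implies ψ) and not not φ) and φ = F and F = F
not (((χ implies ψ) and not not φ) and φ) = not F = T
In Weak Kleene logic: χ implies ψ = ½ implies ½ = ½
not φ = not F = T
not not φ = not T = F
(χ implies ψ) and not not φ = ½ and F = ½
((χ implies ψ) and not not φ) and φ = ½ and F = ½
not (((χ implies ψ) and not not φ) and φ) = not ½ = ½
They differ because Strong Kleene logic and Weak Kleene logic treat ½ differently under the binary connectives.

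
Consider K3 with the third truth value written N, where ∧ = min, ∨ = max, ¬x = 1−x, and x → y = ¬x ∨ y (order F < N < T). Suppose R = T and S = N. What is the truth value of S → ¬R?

¬R = ¬T = F
S → ¬R = N → F = N  [¬N ∨ F]

N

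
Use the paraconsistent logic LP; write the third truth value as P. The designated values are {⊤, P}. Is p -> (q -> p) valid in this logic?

Every assignment of p, q over {⊤, P, ⊥} gives a value in {⊤, P}.
In particular, with p=P, q=P: p -> (q -> p) = P.

Yes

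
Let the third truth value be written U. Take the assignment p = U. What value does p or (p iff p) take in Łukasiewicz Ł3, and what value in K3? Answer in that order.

In Łukasiewicz Ł3: p iff p = U iff U = 1  [1 − |½−½|]
p or (p iff p) = U or 1 = 1
In K3: p iff p = U iff U = U
p or (p iff p) = U or U = U
They differ because Łukasiewicz Ł3 and K3 treat U differently under implication.

1; U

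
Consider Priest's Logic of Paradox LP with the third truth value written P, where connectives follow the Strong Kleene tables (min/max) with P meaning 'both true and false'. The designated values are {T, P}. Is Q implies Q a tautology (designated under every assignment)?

Every assignment of Q over {T, P, F} gives a value in {T, P}.
In particular, with Q=P: Q implies Q = P.

Yes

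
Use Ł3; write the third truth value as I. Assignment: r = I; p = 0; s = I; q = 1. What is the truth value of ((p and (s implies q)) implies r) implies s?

I

s implies q = I implies 1 = 1  [min(1, 1−½+1)]
p and (s implies q) = 0 and 1 = 0
(p and (s implies q)) implies r = 0 implies I = 1
((p and (s implies q)) implies r) implies s = 1 implies I = I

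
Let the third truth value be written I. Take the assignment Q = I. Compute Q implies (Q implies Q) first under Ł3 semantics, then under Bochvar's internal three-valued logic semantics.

1; I

In Ł3: Q implies Q = I implies I = 1  [min(1, 1−½+½)]
Q implies (Q implies Q) = I implies 1 = 1
In Bochvar's internal three-valued logic: Q implies Q = I implies I = I  [any arg is the third value ⇒ result is the third value]
Q implies (Q implies Q) = I implies I = I
They differ because Ł3 and Bochvar's internal three-valued logic treat I differently under the binary connectives.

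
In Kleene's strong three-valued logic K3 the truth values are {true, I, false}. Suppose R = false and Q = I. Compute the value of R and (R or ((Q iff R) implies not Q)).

Q iff R = I iff false = I
not Q = not I = I
(Q iff R) implies not Q = I implies I = I  [not I or I]
R or ((Q iff R) implies not Q) = false or I = I
R and (R or ((Q iff R) implies not Q)) = false and I = false

false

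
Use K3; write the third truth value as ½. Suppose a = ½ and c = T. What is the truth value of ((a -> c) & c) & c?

a -> c = ½ -> T = T  [~½ | T]
(a -> c) & c = T & T = T
((a -> c) & c) & c = T & T = T

T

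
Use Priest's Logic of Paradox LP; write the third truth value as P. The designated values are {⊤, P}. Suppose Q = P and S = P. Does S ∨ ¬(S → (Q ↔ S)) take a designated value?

Yes

Q ↔ S = P ↔ P = P
S → (Q ↔ S) = P → P = P  [¬P ∨ P]
¬(S → (Q ↔ S)) = ¬P = P
S ∨ ¬(S → (Q ↔ S)) = P ∨ P = P
P ∈ {⊤, P}.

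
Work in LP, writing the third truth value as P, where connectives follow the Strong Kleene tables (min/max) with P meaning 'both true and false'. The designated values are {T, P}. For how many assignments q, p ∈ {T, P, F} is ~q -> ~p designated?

Of the 9 assignments, 8 give a value in {T, P}.

8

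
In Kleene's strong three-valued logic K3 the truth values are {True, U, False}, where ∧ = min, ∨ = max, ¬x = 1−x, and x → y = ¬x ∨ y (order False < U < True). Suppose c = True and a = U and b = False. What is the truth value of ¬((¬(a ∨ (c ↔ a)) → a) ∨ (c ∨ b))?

False

c ↔ a = True ↔ U = U
a ∨ (c ↔ a) = U ∨ U = U
¬(a ∨ (c ↔ a)) = ¬U = U
¬(a ∨ (c ↔ a)) → a = U → U = U  [¬U ∨ U]
c ∨ b = True ∨ False = True
(¬(a ∨ (c ↔ a)) → a) ∨ (c ∨ b) = U ∨ True = True
¬((¬(a ∨ (c ↔ a)) → a) ∨ (c ∨ b)) = ¬True = False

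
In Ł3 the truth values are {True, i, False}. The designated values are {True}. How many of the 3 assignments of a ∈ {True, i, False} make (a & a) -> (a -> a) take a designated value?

a=True: True ✓
a=i: True ✓
a=False: True ✓

3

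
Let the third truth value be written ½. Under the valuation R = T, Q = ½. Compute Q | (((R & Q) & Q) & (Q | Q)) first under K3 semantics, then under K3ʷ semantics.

In K3: R & Q = T & ½ = ½
(R & Q) & Q = ½ & ½ = ½
Q | Q = ½ | ½ = ½
((R & Q) & Q) & (Q | Q) = ½ & ½ = ½
Q | (((R & Q) & Q) & (Q | Q)) = ½ | ½ = ½
In K3ʷ: R & Q = T & ½ = ½
(R & Q) & Q = ½ & ½ = ½
Q | Q = ½ | ½ = ½
((R & Q) & Q) & (Q | Q) = ½ & ½ = ½
Q | (((R & Q) & Q) & (Q | Q)) = ½ | ½ = ½

½; ½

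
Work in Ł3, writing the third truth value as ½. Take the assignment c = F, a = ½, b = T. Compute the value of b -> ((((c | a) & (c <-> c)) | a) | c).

½

c | a = F | ½ = ½
c <-> c = F <-> F = T
(c | a) & (c <-> c) = ½ & T = ½
((c | a) & (c <-> c)) | a = ½ | ½ = ½
(((c | a) & (c <-> c)) | a) | c = ½ | F = ½
b -> ((((c | a) & (c <-> c)) | a) | c) = T -> ½ = ½  [min(1, 1−1+½)]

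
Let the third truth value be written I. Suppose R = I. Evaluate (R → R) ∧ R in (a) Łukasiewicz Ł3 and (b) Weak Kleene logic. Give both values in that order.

In Łukasiewicz Ł3: R → R = I → I = true  [min(1, 1−½+½)]
(R → R) ∧ R = true ∧ I = I
In Weak Kleene logic: R → R = I → I = I  [any arg is the third value ⇒ result is the third value]
(R → R) ∧ R = I ∧ I = I

I; I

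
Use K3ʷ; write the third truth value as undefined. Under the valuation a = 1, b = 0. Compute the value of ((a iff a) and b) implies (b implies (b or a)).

1

a iff a = 1 iff 1 = 1
(a iff a) and b = 1 and 0 = 0
b or a = 0 or 1 = 1
b implies (b or a) = 0 implies 1 = 1
((a iff a) and b) implies (b implies (b or a)) = 0 implies 1 = 1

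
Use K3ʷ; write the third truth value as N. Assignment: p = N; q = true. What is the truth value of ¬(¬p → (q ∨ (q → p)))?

¬p = ¬N = N
q → p = true → N = N  [any arg is the third value ⇒ result is the third value]
q ∨ (q → p) = true ∨ N = N
¬p → (q ∨ (q → p)) = N → N = N
¬(¬p → (q ∨ (q → p))) = ¬N = N

N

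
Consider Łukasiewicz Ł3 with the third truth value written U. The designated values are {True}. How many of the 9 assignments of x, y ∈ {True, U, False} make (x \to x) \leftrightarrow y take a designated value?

3

Designated under: (x=True, y=True); (x=U, y=True); (x=False, y=True).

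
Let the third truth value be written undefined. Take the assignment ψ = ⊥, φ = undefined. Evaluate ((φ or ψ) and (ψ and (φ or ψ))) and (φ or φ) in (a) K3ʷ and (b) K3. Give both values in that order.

undefined; ⊥

In K3ʷ: φ or ψ = undefined or ⊥ = undefined
φ or ψ = undefined or ⊥ = undefined
ψ and (φ or ψ) = ⊥ and undefined = undefined
(φ or ψ) and (ψ and (φ or ψ)) = undefined and undefined = undefined
φ or φ = undefined or undefined = undefined
((φ or ψ) and (ψ and (φ or ψ))) and (φ or φ) = undefined and undefined = undefined
In K3: φ or ψ = undefined or ⊥ = undefined
φ or ψ = undefined or ⊥ = undefined
ψ and (φ or ψ) = ⊥ and undefined = ⊥
(φ or ψ) and (ψ and (φ or ψ)) = undefined and ⊥ = ⊥
φ or φ = undefined or undefined = undefined
((φ or ψ) and (ψ and (φ or ψ))) and (φ or φ) = ⊥ and undefined = ⊥
They differ because K3ʷ and K3 treat undefined differently under the binary connectives.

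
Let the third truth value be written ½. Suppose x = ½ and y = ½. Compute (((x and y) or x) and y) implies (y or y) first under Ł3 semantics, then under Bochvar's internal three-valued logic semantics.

In Ł3: x and y = ½ and ½ = ½
(x and y) or x = ½ or ½ = ½
((x and y) or x) and y = ½ and ½ = ½
y or y = ½ or ½ = ½
(((x and y) or x) and y) implies (y or y) = ½ implies ½ = True
In Bochvar's internal three-valued logic: x and y = ½ and ½ = ½
(x and y) or x = ½ or ½ = ½
((x and y) or x) and y = ½ and ½ = ½
y or y = ½ or ½ = ½
(((x and y) or x) and y) implies (y or y) = ½ implies ½ = ½
They differ because Ł3 and Bochvar's internal three-valued logic treat ½ differently under the binary connectives.

True; ½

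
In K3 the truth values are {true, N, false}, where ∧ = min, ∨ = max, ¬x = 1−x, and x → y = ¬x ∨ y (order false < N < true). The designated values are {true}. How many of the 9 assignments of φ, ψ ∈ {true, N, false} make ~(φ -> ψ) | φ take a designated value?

3

Designated under: (φ=true, ψ=true); (φ=true, ψ=N); (φ=true, ψ=false).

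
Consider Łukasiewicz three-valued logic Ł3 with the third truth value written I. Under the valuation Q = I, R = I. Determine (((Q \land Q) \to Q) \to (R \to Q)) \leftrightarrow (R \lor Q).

Q \land Q = I \land I = I
(Q \land Q) \to Q = I \to I = True
R \to Q = I \to I = True
((Q \land Q) \to Q) \to (R \to Q) = True \to True = True
R \lor Q = I \lor I = I
(((Q \land Q) \to Q) \to (R \to Q)) \leftrightarrow (R \lor Q) = True \leftrightarrow I = I

I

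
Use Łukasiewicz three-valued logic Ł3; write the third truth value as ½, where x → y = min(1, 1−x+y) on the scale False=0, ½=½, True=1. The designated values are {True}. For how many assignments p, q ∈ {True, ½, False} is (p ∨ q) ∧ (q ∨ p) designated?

Of the 9 assignments, 5 give a value in {True}.

5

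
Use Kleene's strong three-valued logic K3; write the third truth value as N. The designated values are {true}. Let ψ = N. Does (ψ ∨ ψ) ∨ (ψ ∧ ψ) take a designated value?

No

ψ ∨ ψ = N ∨ N = N
ψ ∧ ψ = N ∧ N = N
(ψ ∨ ψ) ∨ (ψ ∧ ψ) = N ∨ N = N
N ∉ {true}.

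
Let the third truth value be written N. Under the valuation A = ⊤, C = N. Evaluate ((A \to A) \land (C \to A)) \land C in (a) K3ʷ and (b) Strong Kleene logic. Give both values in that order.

In K3ʷ: A \to A = ⊤ \to ⊤ = ⊤
C \to A = N \to ⊤ = N  [any arg is the third value ⇒ result is the third value]
(A \to A) \land (C \to A) = ⊤ \land N = N
((A \to A) \land (C \to A)) \land C = N \land N = N
In Strong Kleene logic: A \to A = ⊤ \to ⊤ = ⊤
C \to A = N \to ⊤ = ⊤  [\lnot N \lor ⊤]
(A \to A) \land (C \to A) = ⊤ \land ⊤ = ⊤
((A \to A) \land (C \to A)) \land C = ⊤ \land N = N

N; N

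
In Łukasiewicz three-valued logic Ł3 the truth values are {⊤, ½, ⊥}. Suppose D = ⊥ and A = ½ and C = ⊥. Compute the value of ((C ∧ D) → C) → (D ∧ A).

C ∧ D = ⊥ ∧ ⊥ = ⊥
(C ∧ D) → C = ⊥ → ⊥ = ⊤
D ∧ A = ⊥ ∧ ½ = ⊥
((C ∧ D) → C) → (D ∧ A) = ⊤ → ⊥ = ⊥

⊥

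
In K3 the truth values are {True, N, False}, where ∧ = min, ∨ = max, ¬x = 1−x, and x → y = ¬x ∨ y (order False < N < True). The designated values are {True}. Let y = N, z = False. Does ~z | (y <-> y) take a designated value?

Yes

~z = ~False = True
y <-> y = N <-> N = N
~z | (y <-> y) = True | N = True
True ∈ {True}.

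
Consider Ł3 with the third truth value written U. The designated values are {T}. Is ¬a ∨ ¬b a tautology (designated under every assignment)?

No

Countermodel: a=T, b=T gives F, which is not designated.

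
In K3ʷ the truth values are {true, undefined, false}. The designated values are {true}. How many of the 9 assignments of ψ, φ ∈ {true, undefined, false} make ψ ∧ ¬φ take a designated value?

Designated under: (ψ=true, φ=false).

1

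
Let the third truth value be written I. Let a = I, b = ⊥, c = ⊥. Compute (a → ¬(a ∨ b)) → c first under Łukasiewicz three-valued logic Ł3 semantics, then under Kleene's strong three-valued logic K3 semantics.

In Łukasiewicz three-valued logic Ł3: a ∨ b = I ∨ ⊥ = I
¬(a ∨ b) = ¬I = I
a → ¬(a ∨ b) = I → I = ⊤
(a → ¬(a ∨ b)) → c = ⊤ → ⊥ = ⊥
In Kleene's strong three-valued logic K3: a ∨ b = I ∨ ⊥ = I
¬(a ∨ b) = ¬I = I
a → ¬(a ∨ b) = I → I = I  [¬I ∨ I]
(a → ¬(a ∨ b)) → c = I → ⊥ = I
They differ because Łukasiewicz three-valued logic Ł3 and Kleene's strong three-valued logic K3 treat I differently under implication.

⊥; I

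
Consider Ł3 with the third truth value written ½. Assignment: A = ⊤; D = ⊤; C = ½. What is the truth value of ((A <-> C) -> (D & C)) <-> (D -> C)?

A <-> C = ⊤ <-> ½ = ½  [1 − |1−½|]
D & C = ⊤ & ½ = ½
(A <-> C) -> (D & C) = ½ -> ½ = ⊤
D -> C = ⊤ -> ½ = ½
((A <-> C) -> (D & C)) <-> (D -> C) = ⊤ <-> ½ = ½

½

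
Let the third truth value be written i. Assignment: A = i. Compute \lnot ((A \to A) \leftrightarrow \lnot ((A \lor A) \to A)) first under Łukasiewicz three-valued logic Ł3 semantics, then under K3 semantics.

In Łukasiewicz three-valued logic Ł3: A \to A = i \to i = True  [min(1, 1−½+½)]
A \lor A = i \lor i = i
(A \lor A) \to A = i \to i = True
\lnot ((A \lor A) \to A) = \lnot True = False
(A \to A) \leftrightarrow \lnot ((A \lor A) \to A) = True \leftrightarrow False = False
\lnot ((A \to A) \leftrightarrow \lnot ((A \lor A) \to A)) = \lnot False = True
In K3: A \to A = i \to i = i  [\lnot i \lor i]
A \lor A = i \lor i = i
(A \lor A) \to A = i \to i = i
\lnot ((A \lor A) \to A) = \lnot i = i
(A \to A) \leftrightarrow \lnot ((A \lor A) \to A) = i \leftrightarrow i = i
\lnot ((A \to A) \leftrightarrow \lnot ((A \lor A) \to A)) = \lnot i = i
They differ because Łukasiewicz three-valued logic Ł3 and K3 treat i differently under implication.

True; i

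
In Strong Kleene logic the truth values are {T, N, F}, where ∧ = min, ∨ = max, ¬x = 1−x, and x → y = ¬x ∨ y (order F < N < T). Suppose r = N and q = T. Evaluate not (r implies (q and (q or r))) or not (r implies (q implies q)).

F

q or r = T or N = T
q and (q or r) = T and T = T
r implies (q and (q or r)) = N implies T = T
not (r implies (q and (q or r))) = not T = F
q implies q = T implies T = T
r implies (q implies q) = N implies T = T
not (r implies (q implies q)) = not T = F
not (r implies (q and (q or r))) or not (r implies (q implies q)) = F or F = F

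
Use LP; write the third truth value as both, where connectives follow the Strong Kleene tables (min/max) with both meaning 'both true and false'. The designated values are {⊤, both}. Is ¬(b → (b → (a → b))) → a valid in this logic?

Every assignment of b, a over {⊤, both, ⊥} gives a value in {⊤, both}.
In particular, with b=both, a=both: ¬(b → (b → (a → b))) → a = both.

Yes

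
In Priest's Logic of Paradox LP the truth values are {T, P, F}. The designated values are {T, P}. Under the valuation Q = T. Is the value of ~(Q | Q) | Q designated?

Q | Q = T | T = T
~(Q | Q) = ~T = F
~(Q | Q) | Q = F | T = T
T ∈ {T, P}.

Yes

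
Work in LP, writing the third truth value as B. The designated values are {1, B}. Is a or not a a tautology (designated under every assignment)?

Yes

Every assignment of a over {1, B, 0} gives a value in {1, B}.
In particular, with a=B: a or not a = B.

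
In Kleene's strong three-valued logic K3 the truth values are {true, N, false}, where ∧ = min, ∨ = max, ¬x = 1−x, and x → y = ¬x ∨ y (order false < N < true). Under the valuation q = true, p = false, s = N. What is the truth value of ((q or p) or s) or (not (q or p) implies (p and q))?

true

q or p = true or false = true
(q or p) or s = true or N = true
q or p = true or false = true
not (q or p) = not true = false
p and q = false and true = false
not (q or p) implies (p and q) = false implies false = true
((q or p) or s) or (not (q or p) implies (p and q)) = true or true = true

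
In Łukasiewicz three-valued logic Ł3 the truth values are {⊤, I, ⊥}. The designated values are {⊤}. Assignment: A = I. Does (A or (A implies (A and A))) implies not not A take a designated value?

A and A = I and I = I
A implies (A and A) = I implies I = ⊤  [min(1, 1−½+½)]
A or (A implies (A and A)) = I or ⊤ = ⊤
not A = not I = I
not not A = not I = I
(A or (A implies (A and A))) implies not not A = ⊤ implies I = I
I ∉ {⊤}.

No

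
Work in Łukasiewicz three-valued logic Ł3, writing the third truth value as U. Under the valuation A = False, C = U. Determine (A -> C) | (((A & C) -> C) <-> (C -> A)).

True

A -> C = False -> U = True  [min(1, 1−0+½)]
A & C = False & U = False
(A & C) -> C = False -> U = True
C -> A = U -> False = U
((A & C) -> C) <-> (C -> A) = True <-> U = U
(A -> C) | (((A & C) -> C) <-> (C -> A)) = True | U = True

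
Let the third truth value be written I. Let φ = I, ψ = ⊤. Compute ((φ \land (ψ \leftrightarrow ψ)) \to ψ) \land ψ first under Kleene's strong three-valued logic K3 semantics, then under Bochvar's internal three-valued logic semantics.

⊤; I

In Kleene's strong three-valued logic K3: ψ \leftrightarrow ψ = ⊤ \leftrightarrow ⊤ = ⊤
φ \land (ψ \leftrightarrow ψ) = I \land ⊤ = I
(φ \land (ψ \leftrightarrow ψ)) \to ψ = I \to ⊤ = ⊤  [\lnot I \lor ⊤]
((φ \land (ψ \leftrightarrow ψ)) \to ψ) \land ψ = ⊤ \land ⊤ = ⊤
In Bochvar's internal three-valued logic: ψ \leftrightarrow ψ = ⊤ \leftrightarrow ⊤ = ⊤
φ \land (ψ \leftrightarrow ψ) = I \land ⊤ = I
(φ \land (ψ \leftrightarrow ψ)) \to ψ = I \to ⊤ = I  [any arg is the third value ⇒ result is the third value]
((φ \land (ψ \leftrightarrow ψ)) \to ψ) \land ψ = I \land ⊤ = I
They differ because Kleene's strong three-valued logic K3 and Bochvar's internal three-valued logic treat I differently under the binary connectives.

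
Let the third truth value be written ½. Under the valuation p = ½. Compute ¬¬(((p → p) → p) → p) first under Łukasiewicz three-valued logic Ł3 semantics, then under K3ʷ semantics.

In Łukasiewicz three-valued logic Ł3: p → p = ½ → ½ = ⊤
(p → p) → p = ⊤ → ½ = ½
((p → p) → p) → p = ½ → ½ = ⊤
¬(((p → p) → p) → p) = ¬⊤ = ⊥
¬¬(((p → p) → p) → p) = ¬⊥ = ⊤
In K3ʷ: p → p = ½ → ½ = ½  [any arg is the third value ⇒ result is the third value]
(p → p) → p = ½ → ½ = ½
((p → p) → p) → p = ½ → ½ = ½
¬(((p → p) → p) → p) = ¬½ = ½
¬¬(((p → p) → p) → p) = ¬½ = ½
They differ because Łukasiewicz three-valued logic Ł3 and K3ʷ treat ½ differently under the binary connectives.

⊤; ½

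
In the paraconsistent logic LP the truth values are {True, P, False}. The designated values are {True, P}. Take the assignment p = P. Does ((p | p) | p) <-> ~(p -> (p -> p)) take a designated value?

p | p = P | P = P
(p | p) | p = P | P = P
p -> p = P -> P = P
p -> (p -> p) = P -> P = P
~(p -> (p -> p)) = ~P = P
((p | p) | p) <-> ~(p -> (p -> p)) = P <-> P = P
P ∈ {True, P}.

Yes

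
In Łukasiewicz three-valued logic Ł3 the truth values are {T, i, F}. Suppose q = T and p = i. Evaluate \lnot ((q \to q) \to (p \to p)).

q \to q = T \to T = T
p \to p = i \to i = T  [min(1, 1−½+½)]
(q \to q) \to (p \to p) = T \to T = T
\lnot ((q \to q) \to (p \to p)) = \lnot T = F

F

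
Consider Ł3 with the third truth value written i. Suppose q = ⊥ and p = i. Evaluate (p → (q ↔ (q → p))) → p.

⊤

q → p = ⊥ → i = ⊤  [min(1, 1−0+½)]
q ↔ (q → p) = ⊥ ↔ ⊤ = ⊥
p → (q ↔ (q → p)) = i → ⊥ = i
(p → (q ↔ (q → p))) → p = i → i = ⊤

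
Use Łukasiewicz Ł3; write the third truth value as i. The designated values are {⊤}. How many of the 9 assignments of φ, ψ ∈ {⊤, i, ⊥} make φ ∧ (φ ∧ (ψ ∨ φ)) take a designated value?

Designated under: (φ=⊤, ψ=⊤); (φ=⊤, ψ=i); (φ=⊤, ψ=⊥).

3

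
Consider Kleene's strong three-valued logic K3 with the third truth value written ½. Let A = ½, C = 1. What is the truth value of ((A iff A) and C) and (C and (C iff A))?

½

A iff A = ½ iff ½ = ½
(A iff A) and C = ½ and 1 = ½
C iff A = 1 iff ½ = ½
C and (C iff A) = 1 and ½ = ½
((A iff A) and C) and (C and (C iff A)) = ½ and ½ = ½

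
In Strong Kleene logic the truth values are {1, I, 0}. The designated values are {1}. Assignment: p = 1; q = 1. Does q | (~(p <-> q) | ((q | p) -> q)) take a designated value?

p <-> q = 1 <-> 1 = 1
~(p <-> q) = ~1 = 0
q | p = 1 | 1 = 1
(q | p) -> q = 1 -> 1 = 1
~(p <-> q) | ((q | p) -> q) = 0 | 1 = 1
q | (~(p <-> q) | ((q | p) -> q)) = 1 | 1 = 1
1 ∈ {1}.

Yes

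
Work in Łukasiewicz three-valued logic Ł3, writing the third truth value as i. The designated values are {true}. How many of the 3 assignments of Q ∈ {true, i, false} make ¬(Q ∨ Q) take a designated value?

Q=true: false ·
Q=i: i ·
Q=false: true ✓

1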